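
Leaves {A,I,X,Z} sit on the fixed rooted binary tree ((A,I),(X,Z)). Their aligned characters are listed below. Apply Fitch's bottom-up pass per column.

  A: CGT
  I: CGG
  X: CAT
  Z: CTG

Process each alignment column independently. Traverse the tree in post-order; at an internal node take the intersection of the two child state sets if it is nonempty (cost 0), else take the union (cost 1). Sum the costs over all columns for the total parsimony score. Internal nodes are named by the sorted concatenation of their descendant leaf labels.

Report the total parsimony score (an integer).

site 0, node AI: A={C} ∩ I={C} → {C} (+0)
site 0, node XZ: X={C} ∩ Z={C} → {C} (+0)
site 0, node AIXZ: AI={C} ∩ XZ={C} → {C} (+0)
site 1, node AI: A={G} ∩ I={G} → {G} (+0)
site 1, node XZ: X={A} ∪ Z={T} → {A,T} (+1)
site 1, node AIXZ: AI={G} ∪ XZ={A,T} → {A,G,T} (+1)
site 2, node AI: A={T} ∪ I={G} → {G,T} (+1)
site 2, node XZ: X={T} ∪ Z={G} → {G,T} (+1)
site 2, node AIXZ: AI={G,T} ∩ XZ={G,T} → {G,T} (+0)
per-site changes: [0, 2, 2]; total = 4

4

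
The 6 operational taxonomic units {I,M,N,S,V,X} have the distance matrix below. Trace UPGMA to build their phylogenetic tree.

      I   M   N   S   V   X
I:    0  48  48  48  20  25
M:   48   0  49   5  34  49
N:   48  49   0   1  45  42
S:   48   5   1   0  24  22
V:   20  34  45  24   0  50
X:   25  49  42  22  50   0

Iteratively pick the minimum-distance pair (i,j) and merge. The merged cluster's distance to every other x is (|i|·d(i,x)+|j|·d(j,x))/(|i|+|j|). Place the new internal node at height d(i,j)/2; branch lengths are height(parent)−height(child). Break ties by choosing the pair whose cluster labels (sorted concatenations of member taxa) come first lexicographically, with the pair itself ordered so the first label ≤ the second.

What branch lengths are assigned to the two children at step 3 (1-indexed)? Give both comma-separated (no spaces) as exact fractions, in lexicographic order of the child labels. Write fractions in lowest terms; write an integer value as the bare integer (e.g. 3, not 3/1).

iteration 1: select N,S (d=1); attach at lengths (1/2, 1/2); label the merged cluster NS
  updated: d(I,NS)=48, d(M,NS)=27, d(NS,V)=69/2, d(NS,X)=32
iteration 2: select I,V (d=20); attach at lengths (10, 10); label the merged cluster IV
  updated: d(IV,M)=41, d(IV,NS)=165/4, d(IV,X)=75/2
iteration 3: select M,NS (d=27); attach at lengths (27/2, 13); label the merged cluster MNS
  updated: d(IV,MNS)=247/6, d(MNS,X)=113/3
iteration 4: select IV,X (d=75/2); attach at lengths (35/4, 75/4); label the merged cluster IVX
  updated: d(IVX,MNS)=40
iteration 5: select IVX,MNS (d=40); attach at lengths (5/4, 13/2); label the merged cluster IMNSVX
final tree: (((I:10,V:10):35/4,X:75/4):5/4,(M:27/2,(N:1/2,S:1/2):13):13/2)
total length: 331/4

27/2,13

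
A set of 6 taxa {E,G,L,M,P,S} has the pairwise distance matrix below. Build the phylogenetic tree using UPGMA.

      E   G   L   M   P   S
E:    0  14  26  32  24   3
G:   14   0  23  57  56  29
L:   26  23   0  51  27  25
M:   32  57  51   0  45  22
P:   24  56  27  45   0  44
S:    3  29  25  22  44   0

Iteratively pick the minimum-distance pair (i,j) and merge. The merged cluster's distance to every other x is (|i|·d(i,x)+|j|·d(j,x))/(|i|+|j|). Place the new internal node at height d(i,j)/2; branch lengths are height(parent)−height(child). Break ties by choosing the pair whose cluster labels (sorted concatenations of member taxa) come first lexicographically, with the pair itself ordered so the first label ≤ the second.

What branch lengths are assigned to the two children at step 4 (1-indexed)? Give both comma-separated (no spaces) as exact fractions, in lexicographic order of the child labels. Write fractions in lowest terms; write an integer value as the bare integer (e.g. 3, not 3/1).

iteration 1: select E,S (d=3); attach at lengths (3/2, 3/2); label the merged cluster ES
  updated: d(ES,G)=43/2, d(ES,L)=51/2, d(ES,M)=27, d(ES,P)=34
iteration 2: select ES,G (d=43/2); attach at lengths (37/4, 43/4); label the merged cluster EGS
  updated: d(EGS,L)=74/3, d(EGS,M)=37, d(EGS,P)=124/3
iteration 3: select EGS,L (d=74/3); attach at lengths (19/12, 37/3); label the merged cluster EGLS
  updated: d(EGLS,M)=81/2, d(EGLS,P)=151/4
iteration 4: select EGLS,P (d=151/4); attach at lengths (157/24, 151/8); label the merged cluster EGLPS
  updated: d(EGLPS,M)=207/5
iteration 5: select EGLPS,M (d=207/5); attach at lengths (73/40, 207/10); label the merged cluster EGLMPS
final tree: (((((E:3/2,S:3/2):37/4,G:43/4):19/12,L:37/3):157/24,P:151/8):73/40,M:207/10)
total length: 10183/120

157/24,151/8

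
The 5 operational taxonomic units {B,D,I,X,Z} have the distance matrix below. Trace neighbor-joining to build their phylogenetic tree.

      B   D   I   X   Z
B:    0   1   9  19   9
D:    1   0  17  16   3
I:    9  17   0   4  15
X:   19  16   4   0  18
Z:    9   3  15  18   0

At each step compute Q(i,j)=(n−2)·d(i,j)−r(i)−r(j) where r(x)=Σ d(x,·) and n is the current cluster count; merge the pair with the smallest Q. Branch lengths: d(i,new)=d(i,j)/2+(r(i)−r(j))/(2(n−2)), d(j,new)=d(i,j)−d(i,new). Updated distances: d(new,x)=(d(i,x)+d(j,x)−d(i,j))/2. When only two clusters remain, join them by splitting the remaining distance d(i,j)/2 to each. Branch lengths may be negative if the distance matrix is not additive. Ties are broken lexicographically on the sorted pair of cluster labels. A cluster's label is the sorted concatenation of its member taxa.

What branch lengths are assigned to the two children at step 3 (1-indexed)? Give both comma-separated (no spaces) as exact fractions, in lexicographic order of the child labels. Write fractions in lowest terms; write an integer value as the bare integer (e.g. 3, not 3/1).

iteration 1: select I,X (d=4, Q=-90); attach at lengths (0, 4); label the merged cluster IX
  updated: d(B,IX)=12, d(D,IX)=29/2, d(IX,Z)=29/2
iteration 2: select B,IX (d=12, Q=-39); attach at lengths (5/4, 43/4); label the merged cluster BIX
  updated: d(BIX,D)=7/4, d(BIX,Z)=23/4
iteration 3: select BIX,D (d=7/4, Q=-21/2); attach at lengths (9/4, -1/2); label the merged cluster BDIX
  updated: d(BDIX,Z)=7/2
iteration 4: select BDIX,Z (d=7/2); attach at lengths (7/4, 7/4); label the merged cluster BDIXZ
final tree: (((B:5/4,(I:0,X:4):43/4):9/4,D:-1/2):7/4,Z:7/4)
total length: 85/4

9/4,-1/2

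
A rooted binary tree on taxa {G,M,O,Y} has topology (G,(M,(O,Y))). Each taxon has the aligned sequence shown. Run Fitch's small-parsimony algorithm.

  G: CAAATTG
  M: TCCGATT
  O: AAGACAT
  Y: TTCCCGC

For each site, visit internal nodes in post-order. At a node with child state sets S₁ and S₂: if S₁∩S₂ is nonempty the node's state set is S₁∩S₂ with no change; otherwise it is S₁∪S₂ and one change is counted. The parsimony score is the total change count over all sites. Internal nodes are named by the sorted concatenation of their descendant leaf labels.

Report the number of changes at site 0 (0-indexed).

OY@0: {A} ∪ {T} = {A,T} (union, +1)
MOY@0: {T} ∩ {A,T} = {T} (intersection, +0)
GMOY@0: {C} ∪ {T} = {C,T} (union, +1)
OY@1: {A} ∪ {T} = {A,T} (union, +1)
MOY@1: {C} ∪ {A,T} = {A,C,T} (union, +1)
GMOY@1: {A} ∩ {A,C,T} = {A} (intersection, +0)
OY@2: {G} ∪ {C} = {C,G} (union, +1)
MOY@2: {C} ∩ {C,G} = {C} (intersection, +0)
GMOY@2: {A} ∪ {C} = {A,C} (union, +1)
OY@3: {A} ∪ {C} = {A,C} (union, +1)
MOY@3: {G} ∪ {A,C} = {A,C,G} (union, +1)
GMOY@3: {A} ∩ {A,C,G} = {A} (intersection, +0)
OY@4: {C} ∩ {C} = {C} (intersection, +0)
MOY@4: {A} ∪ {C} = {A,C} (union, +1)
GMOY@4: {T} ∪ {A,C} = {A,C,T} (union, +1)
OY@5: {A} ∪ {G} = {A,G} (union, +1)
MOY@5: {T} ∪ {A,G} = {A,G,T} (union, +1)
GMOY@5: {T} ∩ {A,G,T} = {T} (intersection, +0)
OY@6: {T} ∪ {C} = {C,T} (union, +1)
MOY@6: {T} ∩ {C,T} = {T} (intersection, +0)
GMOY@6: {G} ∪ {T} = {G,T} (union, +1)
per-site changes: [2, 2, 2, 2, 2, 2, 2]; total = 14

2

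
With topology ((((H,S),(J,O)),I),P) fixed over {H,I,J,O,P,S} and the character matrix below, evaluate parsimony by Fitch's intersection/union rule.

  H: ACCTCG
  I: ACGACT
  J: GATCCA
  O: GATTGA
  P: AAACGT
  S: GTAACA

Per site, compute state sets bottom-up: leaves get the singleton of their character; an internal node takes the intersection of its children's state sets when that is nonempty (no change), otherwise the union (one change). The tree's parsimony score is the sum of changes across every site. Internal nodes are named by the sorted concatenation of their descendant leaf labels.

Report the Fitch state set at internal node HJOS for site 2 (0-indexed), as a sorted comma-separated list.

[col 0] HS: children H:{A}, S:{G} ∪→ {A,G}; cost 1
[col 0] JO: children J:{G}, O:{G} ∩→ {G}; cost 0
[col 0] HJOS: children HS:{A,G}, JO:{G} ∩→ {G}; cost 0
[col 0] HIJOS: children HJOS:{G}, I:{A} ∪→ {A,G}; cost 1
[col 0] HIJOPS: children HIJOS:{A,G}, P:{A} ∩→ {A}; cost 0
[col 1] HS: children H:{C}, S:{T} ∪→ {C,T}; cost 1
[col 1] JO: children J:{A}, O:{A} ∩→ {A}; cost 0
[col 1] HJOS: children HS:{C,T}, JO:{A} ∪→ {A,C,T}; cost 1
[col 1] HIJOS: children HJOS:{A,C,T}, I:{C} ∩→ {C}; cost 0
[col 1] HIJOPS: children HIJOS:{C}, P:{A} ∪→ {A,C}; cost 1
[col 2] HS: children H:{C}, S:{A} ∪→ {A,C}; cost 1
[col 2] JO: children J:{T}, O:{T} ∩→ {T}; cost 0
[col 2] HJOS: children HS:{A,C}, JO:{T} ∪→ {A,C,T}; cost 1
[col 2] HIJOS: children HJOS:{A,C,T}, I:{G} ∪→ {A,C,G,T}; cost 1
[col 2] HIJOPS: children HIJOS:{A,C,G,T}, P:{A} ∩→ {A}; cost 0
[col 3] HS: children H:{T}, S:{A} ∪→ {A,T}; cost 1
[col 3] JO: children J:{C}, O:{T} ∪→ {C,T}; cost 1
[col 3] HJOS: children HS:{A,T}, JO:{C,T} ∩→ {T}; cost 0
[col 3] HIJOS: children HJOS:{T}, I:{A} ∪→ {A,T}; cost 1
[col 3] HIJOPS: children HIJOS:{A,T}, P:{C} ∪→ {A,C,T}; cost 1
[col 4] HS: children H:{C}, S:{C} ∩→ {C}; cost 0
[col 4] JO: children J:{C}, O:{G} ∪→ {C,G}; cost 1
[col 4] HJOS: children HS:{C}, JO:{C,G} ∩→ {C}; cost 0
[col 4] HIJOS: children HJOS:{C}, I:{C} ∩→ {C}; cost 0
[col 4] HIJOPS: children HIJOS:{C}, P:{G} ∪→ {C,G}; cost 1
[col 5] HS: children H:{G}, S:{A} ∪→ {A,G}; cost 1
[col 5] JO: children J:{A}, O:{A} ∩→ {A}; cost 0
[col 5] HJOS: children HS:{A,G}, JO:{A} ∩→ {A}; cost 0
[col 5] HIJOS: children HJOS:{A}, I:{T} ∪→ {A,T}; cost 1
[col 5] HIJOPS: children HIJOS:{A,T}, P:{T} ∩→ {T}; cost 0
per-site changes: [2, 3, 3, 4, 2, 2]; total = 16

A,C,T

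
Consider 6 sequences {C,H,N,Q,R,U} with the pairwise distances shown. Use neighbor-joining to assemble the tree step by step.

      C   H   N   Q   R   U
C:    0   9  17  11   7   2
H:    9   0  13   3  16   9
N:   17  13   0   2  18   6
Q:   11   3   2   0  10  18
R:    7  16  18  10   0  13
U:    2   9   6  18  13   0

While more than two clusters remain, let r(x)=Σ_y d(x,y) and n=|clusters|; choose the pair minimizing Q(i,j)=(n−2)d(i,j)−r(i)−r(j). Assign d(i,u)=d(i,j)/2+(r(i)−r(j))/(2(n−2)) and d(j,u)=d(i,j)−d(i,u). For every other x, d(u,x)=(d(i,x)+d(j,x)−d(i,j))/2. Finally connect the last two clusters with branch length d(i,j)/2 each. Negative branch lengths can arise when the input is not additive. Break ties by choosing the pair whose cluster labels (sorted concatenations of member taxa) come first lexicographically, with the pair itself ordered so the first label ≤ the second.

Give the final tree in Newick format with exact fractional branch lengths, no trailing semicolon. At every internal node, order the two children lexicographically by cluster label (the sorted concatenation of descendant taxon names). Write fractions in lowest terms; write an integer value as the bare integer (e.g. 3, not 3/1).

(((C:-1/4,U:9/4):2,(H:3,(N:5/2,Q:-1/2):4):4):7/2,R:7/2)

iteration 1: select N,Q (d=2, Q=-92); attach at lengths (5/2, -1/2); label the merged cluster NQ
  updated: d(C,NQ)=13, d(H,NQ)=7, d(NQ,R)=13, d(NQ,U)=11
iteration 2: select H,NQ (d=7, Q=-64); attach at lengths (3, 4); label the merged cluster HNQ
  updated: d(C,HNQ)=15/2, d(HNQ,R)=11, d(HNQ,U)=13/2
iteration 3: select C,U (d=2, Q=-34); attach at lengths (-1/4, 9/4); label the merged cluster CU
  updated: d(CU,HNQ)=6, d(CU,R)=9
iteration 4: select CU,HNQ (d=6, Q=-26); attach at lengths (2, 4); label the merged cluster CHNQU
  updated: d(CHNQU,R)=7
iteration 5: select CHNQU,R (d=7); attach at lengths (7/2, 7/2); label the merged cluster CHNQRU
final tree: (((C:-1/4,U:9/4):2,(H:3,(N:5/2,Q:-1/2):4):4):7/2,R:7/2)
total length: 24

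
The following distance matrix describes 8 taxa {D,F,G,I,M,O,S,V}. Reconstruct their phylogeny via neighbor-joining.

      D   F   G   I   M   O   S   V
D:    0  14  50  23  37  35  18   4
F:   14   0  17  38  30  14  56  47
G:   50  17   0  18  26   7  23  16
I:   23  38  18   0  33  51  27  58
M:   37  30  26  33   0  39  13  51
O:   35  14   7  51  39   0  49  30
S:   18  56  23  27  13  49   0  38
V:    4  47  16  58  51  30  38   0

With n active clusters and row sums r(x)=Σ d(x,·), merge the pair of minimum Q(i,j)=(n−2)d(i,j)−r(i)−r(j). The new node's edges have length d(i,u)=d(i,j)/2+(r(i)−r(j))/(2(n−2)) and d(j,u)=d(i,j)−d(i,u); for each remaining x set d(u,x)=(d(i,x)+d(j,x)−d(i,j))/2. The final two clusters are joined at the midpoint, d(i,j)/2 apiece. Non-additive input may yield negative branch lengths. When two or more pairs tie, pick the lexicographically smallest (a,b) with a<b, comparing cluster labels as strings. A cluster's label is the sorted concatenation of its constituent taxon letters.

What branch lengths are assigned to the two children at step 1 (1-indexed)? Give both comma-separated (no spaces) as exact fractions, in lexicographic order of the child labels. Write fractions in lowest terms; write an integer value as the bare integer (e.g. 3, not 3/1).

-13/4,29/4

step 1: merge (D,V) at d=4, Q=-401; branch lengths D→-13/4, V→29/4; new cluster DV
  updated: d(DV,F)=57/2, d(DV,G)=31, d(DV,I)=77/2, d(DV,M)=42, d(DV,O)=61/2, d(DV,S)=26
step 2: merge (M,S) at d=13, Q=-312; branch lengths M→27/5, S→38/5; new cluster MS
  updated: d(DV,MS)=55/2, d(F,MS)=73/2, d(G,MS)=18, d(I,MS)=47/2, d(MS,O)=75/2
step 3: merge (F,O) at d=14, Q=-218; branch lengths F→25/4, O→31/4; new cluster FO
  updated: d(DV,FO)=45/2, d(FO,G)=5, d(FO,I)=75/2, d(FO,MS)=30
step 4: merge (FO,G) at d=5, Q=-152; branch lengths FO→19/3, G→-4/3; new cluster FGO
  updated: d(DV,FGO)=97/4, d(FGO,I)=101/4, d(FGO,MS)=43/2
step 5: merge (DV,FGO) at d=97/4, Q=-451/4; branch lengths DV→271/16, FGO→117/16; new cluster DFGOV
  updated: d(DFGOV,I)=79/4, d(DFGOV,MS)=99/8
step 6: merge (DFGOV,I) at d=79/4, Q=-445/8; branch lengths DFGOV→69/16, I→247/16; new cluster DFGIOV
  updated: d(DFGIOV,MS)=129/16
step 7: merge (DFGIOV,MS) at d=129/16; branch lengths DFGIOV→129/32, MS→129/32; new cluster DFGIMOSV
final tree: ((((D:-13/4,V:29/4):271/16,((F:25/4,O:31/4):19/3,G:-4/3):117/16):69/16,I:247/16):129/32,(M:27/5,S:38/5):129/32)
total length: 1409/16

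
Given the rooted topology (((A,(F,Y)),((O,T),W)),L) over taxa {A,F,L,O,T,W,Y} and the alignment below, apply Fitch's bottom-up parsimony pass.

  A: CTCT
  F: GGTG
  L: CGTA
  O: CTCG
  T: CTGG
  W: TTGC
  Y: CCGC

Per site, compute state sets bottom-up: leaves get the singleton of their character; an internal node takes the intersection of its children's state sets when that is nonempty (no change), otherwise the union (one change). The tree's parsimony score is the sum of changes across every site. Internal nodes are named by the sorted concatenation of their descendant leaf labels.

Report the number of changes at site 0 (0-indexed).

2

site 0, node FY: F={G} ∪ Y={C} → {C,G} (+1)
site 0, node AFY: A={C} ∩ FY={C,G} → {C} (+0)
site 0, node OT: O={C} ∩ T={C} → {C} (+0)
site 0, node OTW: OT={C} ∪ W={T} → {C,T} (+1)
site 0, node AFOTWY: AFY={C} ∩ OTW={C,T} → {C} (+0)
site 0, node AFLOTWY: AFOTWY={C} ∩ L={C} → {C} (+0)
site 1, node FY: F={G} ∪ Y={C} → {C,G} (+1)
site 1, node AFY: A={T} ∪ FY={C,G} → {C,G,T} (+1)
site 1, node OT: O={T} ∩ T={T} → {T} (+0)
site 1, node OTW: OT={T} ∩ W={T} → {T} (+0)
site 1, node AFOTWY: AFY={C,G,T} ∩ OTW={T} → {T} (+0)
site 1, node AFLOTWY: AFOTWY={T} ∪ L={G} → {G,T} (+1)
site 2, node FY: F={T} ∪ Y={G} → {G,T} (+1)
site 2, node AFY: A={C} ∪ FY={G,T} → {C,G,T} (+1)
site 2, node OT: O={C} ∪ T={G} → {C,G} (+1)
site 2, node OTW: OT={C,G} ∩ W={G} → {G} (+0)
site 2, node AFOTWY: AFY={C,G,T} ∩ OTW={G} → {G} (+0)
site 2, node AFLOTWY: AFOTWY={G} ∪ L={T} → {G,T} (+1)
site 3, node FY: F={G} ∪ Y={C} → {C,G} (+1)
site 3, node AFY: A={T} ∪ FY={C,G} → {C,G,T} (+1)
site 3, node OT: O={G} ∩ T={G} → {G} (+0)
site 3, node OTW: OT={G} ∪ W={C} → {C,G} (+1)
site 3, node AFOTWY: AFY={C,G,T} ∩ OTW={C,G} → {C,G} (+0)
site 3, node AFLOTWY: AFOTWY={C,G} ∪ L={A} → {A,C,G} (+1)
per-site changes: [2, 3, 4, 4]; total = 13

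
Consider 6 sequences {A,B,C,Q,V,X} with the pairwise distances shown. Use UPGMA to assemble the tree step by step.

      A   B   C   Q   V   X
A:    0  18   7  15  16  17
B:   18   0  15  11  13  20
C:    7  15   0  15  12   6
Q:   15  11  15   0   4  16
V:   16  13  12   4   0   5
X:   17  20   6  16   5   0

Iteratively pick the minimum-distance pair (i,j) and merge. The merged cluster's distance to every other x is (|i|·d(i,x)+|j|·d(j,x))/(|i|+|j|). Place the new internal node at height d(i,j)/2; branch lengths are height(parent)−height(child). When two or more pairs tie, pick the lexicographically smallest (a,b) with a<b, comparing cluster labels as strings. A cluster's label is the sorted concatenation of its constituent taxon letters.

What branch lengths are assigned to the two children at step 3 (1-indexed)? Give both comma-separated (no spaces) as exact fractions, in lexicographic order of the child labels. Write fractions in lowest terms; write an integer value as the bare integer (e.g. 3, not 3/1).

6,3

iteration 1: select Q,V (d=4); attach at lengths (2, 2); label the merged cluster QV
  updated: d(A,QV)=31/2, d(B,QV)=12, d(C,QV)=27/2, d(QV,X)=21/2
iteration 2: select C,X (d=6); attach at lengths (3, 3); label the merged cluster CX
  updated: d(A,CX)=12, d(B,CX)=35/2, d(CX,QV)=12
iteration 3: select A,CX (d=12); attach at lengths (6, 3); label the merged cluster ACX
  updated: d(ACX,B)=53/3, d(ACX,QV)=79/6
iteration 4: select B,QV (d=12); attach at lengths (6, 4); label the merged cluster BQV
  updated: d(ACX,BQV)=44/3
iteration 5: select ACX,BQV (d=44/3); attach at lengths (4/3, 4/3); label the merged cluster ABCQVX
final tree: ((A:6,(C:3,X:3):3):4/3,(B:6,(Q:2,V:2):4):4/3)
total length: 95/3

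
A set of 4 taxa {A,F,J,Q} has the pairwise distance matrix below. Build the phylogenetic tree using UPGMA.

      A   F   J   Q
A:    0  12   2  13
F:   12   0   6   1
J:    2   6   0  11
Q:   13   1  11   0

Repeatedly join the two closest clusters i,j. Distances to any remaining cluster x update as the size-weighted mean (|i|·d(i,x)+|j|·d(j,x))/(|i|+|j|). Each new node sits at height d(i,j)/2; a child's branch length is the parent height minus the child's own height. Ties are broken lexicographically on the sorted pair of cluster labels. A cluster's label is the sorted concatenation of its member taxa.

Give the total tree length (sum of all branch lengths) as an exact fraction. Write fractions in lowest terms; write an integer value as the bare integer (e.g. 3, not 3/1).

12

iteration 1: select F,Q (d=1); attach at lengths (1/2, 1/2); label the merged cluster FQ
  updated: d(A,FQ)=25/2, d(FQ,J)=17/2
iteration 2: select A,J (d=2); attach at lengths (1, 1); label the merged cluster AJ
  updated: d(AJ,FQ)=21/2
iteration 3: select AJ,FQ (d=21/2); attach at lengths (17/4, 19/4); label the merged cluster AFJQ
final tree: ((A:1,J:1):17/4,(F:1/2,Q:1/2):19/4)
total length: 12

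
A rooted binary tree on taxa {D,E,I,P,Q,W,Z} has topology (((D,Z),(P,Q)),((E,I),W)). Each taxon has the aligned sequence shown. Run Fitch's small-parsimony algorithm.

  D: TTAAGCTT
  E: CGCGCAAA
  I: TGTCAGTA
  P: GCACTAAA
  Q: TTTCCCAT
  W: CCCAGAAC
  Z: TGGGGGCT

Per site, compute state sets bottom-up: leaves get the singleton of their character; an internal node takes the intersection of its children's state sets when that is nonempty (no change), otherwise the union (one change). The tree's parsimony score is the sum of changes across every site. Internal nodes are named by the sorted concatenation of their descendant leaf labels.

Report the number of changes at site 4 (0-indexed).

4

site 0, node DZ: D={T} ∩ Z={T} → {T} (+0)
site 0, node PQ: P={G} ∪ Q={T} → {G,T} (+1)
site 0, node DPQZ: DZ={T} ∩ PQ={G,T} → {T} (+0)
site 0, node EI: E={C} ∪ I={T} → {C,T} (+1)
site 0, node EIW: EI={C,T} ∩ W={C} → {C} (+0)
site 0, node DEIPQWZ: DPQZ={T} ∪ EIW={C} → {C,T} (+1)
site 1, node DZ: D={T} ∪ Z={G} → {G,T} (+1)
site 1, node PQ: P={C} ∪ Q={T} → {C,T} (+1)
site 1, node DPQZ: DZ={G,T} ∩ PQ={C,T} → {T} (+0)
site 1, node EI: E={G} ∩ I={G} → {G} (+0)
site 1, node EIW: EI={G} ∪ W={C} → {C,G} (+1)
site 1, node DEIPQWZ: DPQZ={T} ∪ EIW={C,G} → {C,G,T} (+1)
site 2, node DZ: D={A} ∪ Z={G} → {A,G} (+1)
site 2, node PQ: P={A} ∪ Q={T} → {A,T} (+1)
site 2, node DPQZ: DZ={A,G} ∩ PQ={A,T} → {A} (+0)
site 2, node EI: E={C} ∪ I={T} → {C,T} (+1)
site 2, node EIW: EI={C,T} ∩ W={C} → {C} (+0)
site 2, node DEIPQWZ: DPQZ={A} ∪ EIW={C} → {A,C} (+1)
site 3, node DZ: D={A} ∪ Z={G} → {A,G} (+1)
site 3, node PQ: P={C} ∩ Q={C} → {C} (+0)
site 3, node DPQZ: DZ={A,G} ∪ PQ={C} → {A,C,G} (+1)
site 3, node EI: E={G} ∪ I={C} → {C,G} (+1)
site 3, node EIW: EI={C,G} ∪ W={A} → {A,C,G} (+1)
site 3, node DEIPQWZ: DPQZ={A,C,G} ∩ EIW={A,C,G} → {A,C,G} (+0)
site 4, node DZ: D={G} ∩ Z={G} → {G} (+0)
site 4, node PQ: P={T} ∪ Q={C} → {C,T} (+1)
site 4, node DPQZ: DZ={G} ∪ PQ={C,T} → {C,G,T} (+1)
site 4, node EI: E={C} ∪ I={A} → {A,C} (+1)
site 4, node EIW: EI={A,C} ∪ W={G} → {A,C,G} (+1)
site 4, node DEIPQWZ: DPQZ={C,G,T} ∩ EIW={A,C,G} → {C,G} (+0)
site 5, node DZ: D={C} ∪ Z={G} → {C,G} (+1)
site 5, node PQ: P={A} ∪ Q={C} → {A,C} (+1)
site 5, node DPQZ: DZ={C,G} ∩ PQ={A,C} → {C} (+0)
site 5, node EI: E={A} ∪ I={G} → {A,G} (+1)
site 5, node EIW: EI={A,G} ∩ W={A} → {A} (+0)
site 5, node DEIPQWZ: DPQZ={C} ∪ EIW={A} → {A,C} (+1)
site 6, node DZ: D={T} ∪ Z={C} → {C,T} (+1)
site 6, node PQ: P={A} ∩ Q={A} → {A} (+0)
site 6, node DPQZ: DZ={C,T} ∪ PQ={A} → {A,C,T} (+1)
site 6, node EI: E={A} ∪ I={T} → {A,T} (+1)
site 6, node EIW: EI={A,T} ∩ W={A} → {A} (+0)
site 6, node DEIPQWZ: DPQZ={A,C,T} ∩ EIW={A} → {A} (+0)
site 7, node DZ: D={T} ∩ Z={T} → {T} (+0)
site 7, node PQ: P={A} ∪ Q={T} → {A,T} (+1)
site 7, node DPQZ: DZ={T} ∩ PQ={A,T} → {T} (+0)
site 7, node EI: E={A} ∩ I={A} → {A} (+0)
site 7, node EIW: EI={A} ∪ W={C} → {A,C} (+1)
site 7, node DEIPQWZ: DPQZ={T} ∪ EIW={A,C} → {A,C,T} (+1)
per-site changes: [3, 4, 4, 4, 4, 4, 3, 3]; total = 29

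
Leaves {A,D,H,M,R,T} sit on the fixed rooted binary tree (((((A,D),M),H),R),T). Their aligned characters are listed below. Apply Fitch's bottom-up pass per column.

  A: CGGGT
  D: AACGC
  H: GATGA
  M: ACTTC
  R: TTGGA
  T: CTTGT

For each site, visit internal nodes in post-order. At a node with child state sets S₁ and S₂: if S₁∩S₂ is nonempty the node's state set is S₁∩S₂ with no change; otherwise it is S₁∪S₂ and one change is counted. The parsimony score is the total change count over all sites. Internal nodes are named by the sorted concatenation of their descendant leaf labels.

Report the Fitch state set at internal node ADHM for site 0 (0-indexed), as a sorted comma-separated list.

A,G

AD@0: {C} ∪ {A} = {A,C} (union, +1)
ADM@0: {A,C} ∩ {A} = {A} (intersection, +0)
ADHM@0: {A} ∪ {G} = {A,G} (union, +1)
ADHMR@0: {A,G} ∪ {T} = {A,G,T} (union, +1)
ADHMRT@0: {A,G,T} ∪ {C} = {A,C,G,T} (union, +1)
AD@1: {G} ∪ {A} = {A,G} (union, +1)
ADM@1: {A,G} ∪ {C} = {A,C,G} (union, +1)
ADHM@1: {A,C,G} ∩ {A} = {A} (intersection, +0)
ADHMR@1: {A} ∪ {T} = {A,T} (union, +1)
ADHMRT@1: {A,T} ∩ {T} = {T} (intersection, +0)
AD@2: {G} ∪ {C} = {C,G} (union, +1)
ADM@2: {C,G} ∪ {T} = {C,G,T} (union, +1)
ADHM@2: {C,G,T} ∩ {T} = {T} (intersection, +0)
ADHMR@2: {T} ∪ {G} = {G,T} (union, +1)
ADHMRT@2: {G,T} ∩ {T} = {T} (intersection, +0)
AD@3: {G} ∩ {G} = {G} (intersection, +0)
ADM@3: {G} ∪ {T} = {G,T} (union, +1)
ADHM@3: {G,T} ∩ {G} = {G} (intersection, +0)
ADHMR@3: {G} ∩ {G} = {G} (intersection, +0)
ADHMRT@3: {G} ∩ {G} = {G} (intersection, +0)
AD@4: {T} ∪ {C} = {C,T} (union, +1)
ADM@4: {C,T} ∩ {C} = {C} (intersection, +0)
ADHM@4: {C} ∪ {A} = {A,C} (union, +1)
ADHMR@4: {A,C} ∩ {A} = {A} (intersection, +0)
ADHMRT@4: {A} ∪ {T} = {A,T} (union, +1)
per-site changes: [4, 3, 3, 1, 3]; total = 14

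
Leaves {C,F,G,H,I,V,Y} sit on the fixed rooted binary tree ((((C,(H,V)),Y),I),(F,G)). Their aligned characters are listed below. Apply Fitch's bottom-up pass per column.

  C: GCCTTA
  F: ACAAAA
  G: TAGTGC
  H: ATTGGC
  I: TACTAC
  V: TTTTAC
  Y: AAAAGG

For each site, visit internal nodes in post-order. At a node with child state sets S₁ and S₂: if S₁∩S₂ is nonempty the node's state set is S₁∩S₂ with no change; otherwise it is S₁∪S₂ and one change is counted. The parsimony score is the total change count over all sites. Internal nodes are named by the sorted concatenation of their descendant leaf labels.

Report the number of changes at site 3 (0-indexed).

HV@0: {A} ∪ {T} = {A,T} (union, +1)
CHV@0: {G} ∪ {A,T} = {A,G,T} (union, +1)
CHVY@0: {A,G,T} ∩ {A} = {A} (intersection, +0)
CHIVY@0: {A} ∪ {T} = {A,T} (union, +1)
FG@0: {A} ∪ {T} = {A,T} (union, +1)
CFGHIVY@0: {A,T} ∩ {A,T} = {A,T} (intersection, +0)
HV@1: {T} ∩ {T} = {T} (intersection, +0)
CHV@1: {C} ∪ {T} = {C,T} (union, +1)
CHVY@1: {C,T} ∪ {A} = {A,C,T} (union, +1)
CHIVY@1: {A,C,T} ∩ {A} = {A} (intersection, +0)
FG@1: {C} ∪ {A} = {A,C} (union, +1)
CFGHIVY@1: {A} ∩ {A,C} = {A} (intersection, +0)
HV@2: {T} ∩ {T} = {T} (intersection, +0)
CHV@2: {C} ∪ {T} = {C,T} (union, +1)
CHVY@2: {C,T} ∪ {A} = {A,C,T} (union, +1)
CHIVY@2: {A,C,T} ∩ {C} = {C} (intersection, +0)
FG@2: {A} ∪ {G} = {A,G} (union, +1)
CFGHIVY@2: {C} ∪ {A,G} = {A,C,G} (union, +1)
HV@3: {G} ∪ {T} = {G,T} (union, +1)
CHV@3: {T} ∩ {G,T} = {T} (intersection, +0)
CHVY@3: {T} ∪ {A} = {A,T} (union, +1)
CHIVY@3: {A,T} ∩ {T} = {T} (intersection, +0)
FG@3: {A} ∪ {T} = {A,T} (union, +1)
CFGHIVY@3: {T} ∩ {A,T} = {T} (intersection, +0)
HV@4: {G} ∪ {A} = {A,G} (union, +1)
CHV@4: {T} ∪ {A,G} = {A,G,T} (union, +1)
CHVY@4: {A,G,T} ∩ {G} = {G} (intersection, +0)
CHIVY@4: {G} ∪ {A} = {A,G} (union, +1)
FG@4: {A} ∪ {G} = {A,G} (union, +1)
CFGHIVY@4: {A,G} ∩ {A,G} = {A,G} (intersection, +0)
HV@5: {C} ∩ {C} = {C} (intersection, +0)
CHV@5: {A} ∪ {C} = {A,C} (union, +1)
CHVY@5: {A,C} ∪ {G} = {A,C,G} (union, +1)
CHIVY@5: {A,C,G} ∩ {C} = {C} (intersection, +0)
FG@5: {A} ∪ {C} = {A,C} (union, +1)
CFGHIVY@5: {C} ∩ {A,C} = {C} (intersection, +0)
per-site changes: [4, 3, 4, 3, 4, 3]; total = 21

3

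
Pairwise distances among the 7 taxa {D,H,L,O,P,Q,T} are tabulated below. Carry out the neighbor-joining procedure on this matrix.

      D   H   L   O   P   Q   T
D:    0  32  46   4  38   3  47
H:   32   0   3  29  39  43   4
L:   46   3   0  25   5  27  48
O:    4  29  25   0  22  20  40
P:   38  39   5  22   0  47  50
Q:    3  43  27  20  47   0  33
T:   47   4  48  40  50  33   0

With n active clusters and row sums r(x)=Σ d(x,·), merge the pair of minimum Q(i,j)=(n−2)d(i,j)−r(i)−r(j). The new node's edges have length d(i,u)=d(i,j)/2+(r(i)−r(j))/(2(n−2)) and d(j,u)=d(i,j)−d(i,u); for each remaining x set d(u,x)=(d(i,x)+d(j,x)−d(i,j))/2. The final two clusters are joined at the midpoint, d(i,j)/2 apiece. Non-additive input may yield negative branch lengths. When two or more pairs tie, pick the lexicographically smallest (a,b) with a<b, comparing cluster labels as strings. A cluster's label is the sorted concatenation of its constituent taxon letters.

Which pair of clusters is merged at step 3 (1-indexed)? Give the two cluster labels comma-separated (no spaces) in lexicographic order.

HT,LP

iteration 1: select H,T (d=4, Q=-352); attach at lengths (-26/5, 46/5); label the merged cluster HT
  updated: d(D,HT)=75/2, d(HT,L)=47/2, d(HT,O)=65/2, d(HT,P)=85/2, d(HT,Q)=36
iteration 2: select L,P (d=5, Q=-261); attach at lengths (-1, 6); label the merged cluster LP
  updated: d(D,LP)=79/2, d(HT,LP)=61/2, d(LP,O)=21, d(LP,Q)=69/2
iteration 3: select HT,LP (d=61/2, Q=-341/2); attach at lengths (205/12, 161/12); label the merged cluster HLPT
  updated: d(D,HLPT)=93/4, d(HLPT,O)=23/2, d(HLPT,Q)=20
iteration 4: select D,Q (d=3, Q=-269/4); attach at lengths (-27/16, 75/16); label the merged cluster DQ
  updated: d(DQ,HLPT)=161/8, d(DQ,O)=21/2
iteration 5: select DQ,HLPT (d=161/8, Q=-337/8); attach at lengths (153/16, 169/16); label the merged cluster DHLPQT
  updated: d(DHLPQT,O)=15/16
iteration 6: select DHLPQT,O (d=15/16); attach at lengths (15/32, 15/32); label the merged cluster DHLOPQT
final tree: (((D:-27/16,Q:75/16):153/16,((H:-26/5,T:46/5):205/12,(L:-1,P:6):161/12):169/16):15/32,O:15/32)
total length: 1017/16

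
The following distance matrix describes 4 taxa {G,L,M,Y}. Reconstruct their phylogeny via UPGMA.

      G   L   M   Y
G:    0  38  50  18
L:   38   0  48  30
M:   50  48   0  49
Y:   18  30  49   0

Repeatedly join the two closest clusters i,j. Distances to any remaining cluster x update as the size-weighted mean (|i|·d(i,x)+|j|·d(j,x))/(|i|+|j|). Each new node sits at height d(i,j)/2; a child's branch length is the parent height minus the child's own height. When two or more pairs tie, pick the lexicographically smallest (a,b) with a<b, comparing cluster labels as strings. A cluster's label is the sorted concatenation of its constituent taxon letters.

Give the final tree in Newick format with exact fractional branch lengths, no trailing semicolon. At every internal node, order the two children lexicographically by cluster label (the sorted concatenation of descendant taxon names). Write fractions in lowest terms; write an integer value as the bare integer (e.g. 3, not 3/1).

step 1: merge (G,Y) at d=18; branch lengths G→9, Y→9; new cluster GY
  updated: d(GY,L)=34, d(GY,M)=99/2
step 2: merge (GY,L) at d=34; branch lengths GY→8, L→17; new cluster GLY
  updated: d(GLY,M)=49
step 3: merge (GLY,M) at d=49; branch lengths GLY→15/2, M→49/2; new cluster GLMY
final tree: (((G:9,Y:9):8,L:17):15/2,M:49/2)
total length: 75

(((G:9,Y:9):8,L:17):15/2,M:49/2)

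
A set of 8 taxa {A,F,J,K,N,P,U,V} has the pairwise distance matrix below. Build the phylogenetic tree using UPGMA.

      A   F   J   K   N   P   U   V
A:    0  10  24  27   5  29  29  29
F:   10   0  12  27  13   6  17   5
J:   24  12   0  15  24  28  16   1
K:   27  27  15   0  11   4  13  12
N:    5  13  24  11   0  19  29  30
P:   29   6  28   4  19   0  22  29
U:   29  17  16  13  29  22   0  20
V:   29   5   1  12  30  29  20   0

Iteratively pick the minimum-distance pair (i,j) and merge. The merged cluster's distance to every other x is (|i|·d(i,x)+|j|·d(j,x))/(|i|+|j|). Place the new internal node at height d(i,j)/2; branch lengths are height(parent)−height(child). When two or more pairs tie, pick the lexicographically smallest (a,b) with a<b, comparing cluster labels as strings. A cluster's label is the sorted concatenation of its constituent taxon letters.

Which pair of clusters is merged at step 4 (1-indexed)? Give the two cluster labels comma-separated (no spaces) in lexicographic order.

iteration 1: select J,V (d=1); attach at lengths (1/2, 1/2); label the merged cluster JV
  updated: d(A,JV)=53/2, d(F,JV)=17/2, d(JV,K)=27/2, d(JV,N)=27, d(JV,P)=57/2, d(JV,U)=18
iteration 2: select K,P (d=4); attach at lengths (2, 2); label the merged cluster KP
  updated: d(A,KP)=28, d(F,KP)=33/2, d(JV,KP)=21, d(KP,N)=15, d(KP,U)=35/2
iteration 3: select A,N (d=5); attach at lengths (5/2, 5/2); label the merged cluster AN
  updated: d(AN,F)=23/2, d(AN,JV)=107/4, d(AN,KP)=43/2, d(AN,U)=29
iteration 4: select F,JV (d=17/2); attach at lengths (17/4, 15/4); label the merged cluster FJV
  updated: d(AN,FJV)=65/3, d(FJV,KP)=39/2, d(FJV,U)=53/3
iteration 5: select KP,U (d=35/2); attach at lengths (27/4, 35/4); label the merged cluster KPU
  updated: d(AN,KPU)=24, d(FJV,KPU)=170/9
iteration 6: select FJV,KPU (d=170/9); attach at lengths (187/36, 25/36); label the merged cluster FJKPUV
  updated: d(AN,FJKPUV)=137/6
iteration 7: select AN,FJKPUV (d=137/6); attach at lengths (107/12, 71/36); label the merged cluster AFJKNPUV
final tree: ((A:5/2,N:5/2):107/12,((F:17/4,(J:1/2,V:1/2):15/4):187/36,((K:2,P:2):27/4,U:35/4):25/36):71/36)
total length: 905/18

F,JV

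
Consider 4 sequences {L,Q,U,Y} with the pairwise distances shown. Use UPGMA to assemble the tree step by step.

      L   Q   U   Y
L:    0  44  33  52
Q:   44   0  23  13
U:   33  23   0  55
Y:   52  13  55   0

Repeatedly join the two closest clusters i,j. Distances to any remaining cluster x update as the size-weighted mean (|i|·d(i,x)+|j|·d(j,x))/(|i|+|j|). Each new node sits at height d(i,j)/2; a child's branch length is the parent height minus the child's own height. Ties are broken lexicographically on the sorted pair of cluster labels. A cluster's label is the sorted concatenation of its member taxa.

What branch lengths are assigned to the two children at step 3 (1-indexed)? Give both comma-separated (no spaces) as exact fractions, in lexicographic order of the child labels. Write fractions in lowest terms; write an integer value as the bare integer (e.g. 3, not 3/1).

21/4,61/4

1. join Q+Y (d=13) ⇒ QY; edges |Q|=13/2, |Y|=13/2
  updated: d(L,QY)=48, d(QY,U)=39
2. join L+U (d=33) ⇒ LU; edges |L|=33/2, |U|=33/2
  updated: d(LU,QY)=87/2
3. join LU+QY (d=87/2) ⇒ LQUY; edges |LU|=21/4, |QY|=61/4
final tree: ((L:33/2,U:33/2):21/4,(Q:13/2,Y:13/2):61/4)
total length: 133/2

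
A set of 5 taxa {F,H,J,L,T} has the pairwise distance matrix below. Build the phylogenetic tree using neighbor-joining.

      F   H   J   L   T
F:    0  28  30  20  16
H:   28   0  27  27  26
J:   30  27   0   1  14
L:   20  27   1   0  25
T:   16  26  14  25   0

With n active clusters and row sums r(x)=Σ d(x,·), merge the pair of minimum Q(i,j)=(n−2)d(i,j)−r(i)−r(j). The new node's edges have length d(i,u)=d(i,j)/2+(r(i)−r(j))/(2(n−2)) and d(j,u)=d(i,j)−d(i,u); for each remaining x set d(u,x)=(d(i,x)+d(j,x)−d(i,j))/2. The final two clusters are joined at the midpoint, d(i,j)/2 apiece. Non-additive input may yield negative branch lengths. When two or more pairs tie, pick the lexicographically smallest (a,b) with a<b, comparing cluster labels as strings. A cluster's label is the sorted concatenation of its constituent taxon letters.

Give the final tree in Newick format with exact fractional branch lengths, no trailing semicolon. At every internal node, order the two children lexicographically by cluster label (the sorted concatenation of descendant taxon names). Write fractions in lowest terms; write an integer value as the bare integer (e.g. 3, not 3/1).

(((F:79/8,T:49/8):25/8,H:127/8):85/16,(J:1/3,L:2/3):85/16)

iteration 1: select J,L (d=1, Q=-142); attach at lengths (1/3, 2/3); label the merged cluster JL
  updated: d(F,JL)=49/2, d(H,JL)=53/2, d(JL,T)=19
iteration 2: select F,T (d=16, Q=-195/2); attach at lengths (79/8, 49/8); label the merged cluster FT
  updated: d(FT,H)=19, d(FT,JL)=55/4
iteration 3: select FT,H (d=19, Q=-237/4); attach at lengths (25/8, 127/8); label the merged cluster FHT
  updated: d(FHT,JL)=85/8
iteration 4: select FHT,JL (d=85/8); attach at lengths (85/16, 85/16); label the merged cluster FHJLT
final tree: (((F:79/8,T:49/8):25/8,H:127/8):85/16,(J:1/3,L:2/3):85/16)
total length: 373/8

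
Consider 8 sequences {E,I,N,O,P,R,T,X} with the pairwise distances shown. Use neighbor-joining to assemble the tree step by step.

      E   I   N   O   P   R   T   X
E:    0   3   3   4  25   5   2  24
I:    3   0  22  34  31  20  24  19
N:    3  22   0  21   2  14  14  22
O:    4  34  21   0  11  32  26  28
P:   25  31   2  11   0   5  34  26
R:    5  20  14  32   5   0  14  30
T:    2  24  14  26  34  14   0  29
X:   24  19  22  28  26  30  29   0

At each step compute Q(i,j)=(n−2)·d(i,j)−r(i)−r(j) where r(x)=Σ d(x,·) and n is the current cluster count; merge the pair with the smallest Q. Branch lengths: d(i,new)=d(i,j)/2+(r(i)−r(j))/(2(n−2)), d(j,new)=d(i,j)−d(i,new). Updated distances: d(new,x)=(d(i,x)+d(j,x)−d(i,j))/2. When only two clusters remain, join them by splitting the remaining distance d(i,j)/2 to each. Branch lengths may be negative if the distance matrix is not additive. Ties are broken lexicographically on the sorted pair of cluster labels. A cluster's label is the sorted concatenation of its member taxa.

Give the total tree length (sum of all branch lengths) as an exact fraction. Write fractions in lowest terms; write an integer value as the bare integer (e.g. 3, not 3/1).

1875/32

1. join O+P (d=11, Q=-224) ⇒ OP; edges |O|=22/3, |P|=11/3
  updated: d(E,OP)=9, d(I,OP)=27, d(N,OP)=6, d(OP,R)=13, d(OP,T)=49/2, d(OP,X)=43/2
2. join I+X (d=19, Q=-331/2) ⇒ IX; edges |I|=129/20, |X|=251/20
  updated: d(E,IX)=4, d(IX,N)=25/2, d(IX,OP)=59/4, d(IX,R)=31/2, d(IX,T)=17
3. join N+OP (d=6, Q=-371/4) ⇒ NOP; edges |N|=25/32, |OP|=167/32
  updated: d(E,NOP)=3, d(IX,NOP)=85/8, d(NOP,R)=21/2, d(NOP,T)=65/4
4. join E+T (d=2, Q=-229/4) ⇒ ET; edges |E|=-39/8, |T|=55/8
  updated: d(ET,IX)=19/2, d(ET,NOP)=69/8, d(ET,R)=17/2
5. join ET+R (d=17/2, Q=-353/8) ⇒ ERT; edges |ET|=73/32, |R|=199/32
  updated: d(ERT,IX)=33/4, d(ERT,NOP)=85/16
6. join ERT+IX (d=33/4, Q=-387/16) ⇒ EIRTX; edges |ERT|=47/32, |IX|=217/32
  updated: d(EIRTX,NOP)=123/32
7. join EIRTX+NOP (d=123/32) ⇒ EINOPRTX; edges |EIRTX|=123/64, |NOP|=123/64
final tree: ((((E:-39/8,T:55/8):73/32,R:199/32):47/32,(I:129/20,X:251/20):217/32):123/64,(N:25/32,(O:22/3,P:11/3):167/32):123/64)
total length: 1875/32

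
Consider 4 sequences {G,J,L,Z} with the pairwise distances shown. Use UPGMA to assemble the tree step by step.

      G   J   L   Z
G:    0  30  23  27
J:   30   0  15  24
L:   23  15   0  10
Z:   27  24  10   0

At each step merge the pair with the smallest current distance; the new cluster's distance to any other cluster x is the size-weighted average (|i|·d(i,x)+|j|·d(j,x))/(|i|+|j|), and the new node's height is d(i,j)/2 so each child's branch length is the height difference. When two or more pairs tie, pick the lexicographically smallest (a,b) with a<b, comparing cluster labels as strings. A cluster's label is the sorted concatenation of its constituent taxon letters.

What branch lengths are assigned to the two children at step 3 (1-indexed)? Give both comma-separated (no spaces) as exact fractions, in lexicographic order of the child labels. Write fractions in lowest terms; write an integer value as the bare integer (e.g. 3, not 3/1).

1. join L+Z (d=10) ⇒ LZ; edges |L|=5, |Z|=5
  updated: d(G,LZ)=25, d(J,LZ)=39/2
2. join J+LZ (d=39/2) ⇒ JLZ; edges |J|=39/4, |LZ|=19/4
  updated: d(G,JLZ)=80/3
3. join G+JLZ (d=80/3) ⇒ GJLZ; edges |G|=40/3, |JLZ|=43/12
final tree: (G:40/3,(J:39/4,(L:5,Z:5):19/4):43/12)
total length: 497/12

40/3,43/12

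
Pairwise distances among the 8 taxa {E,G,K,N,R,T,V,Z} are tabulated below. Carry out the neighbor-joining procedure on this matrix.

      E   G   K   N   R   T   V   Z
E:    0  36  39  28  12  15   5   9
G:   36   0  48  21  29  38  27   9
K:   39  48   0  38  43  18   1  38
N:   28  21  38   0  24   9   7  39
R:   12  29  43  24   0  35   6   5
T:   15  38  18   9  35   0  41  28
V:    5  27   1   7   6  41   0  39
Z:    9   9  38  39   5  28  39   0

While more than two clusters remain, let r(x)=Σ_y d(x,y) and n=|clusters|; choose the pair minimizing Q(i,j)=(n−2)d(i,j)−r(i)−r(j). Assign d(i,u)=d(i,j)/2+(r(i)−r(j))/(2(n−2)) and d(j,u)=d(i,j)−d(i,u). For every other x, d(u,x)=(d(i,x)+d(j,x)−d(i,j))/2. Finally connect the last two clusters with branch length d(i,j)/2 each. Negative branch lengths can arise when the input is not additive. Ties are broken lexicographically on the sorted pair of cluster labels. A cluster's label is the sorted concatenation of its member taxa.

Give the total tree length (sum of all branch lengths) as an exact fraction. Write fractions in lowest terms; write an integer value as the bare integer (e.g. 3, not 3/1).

iteration 1: select K,V (d=1, Q=-345); attach at lengths (35/4, -31/4); label the merged cluster KV
  updated: d(E,KV)=43/2, d(G,KV)=37, d(KV,N)=22, d(KV,R)=24, d(KV,T)=29, d(KV,Z)=38
iteration 2: select G,Z (d=9, Q=-253); attach at lengths (87/10, 3/10); label the merged cluster GZ
  updated: d(E,GZ)=18, d(GZ,KV)=33, d(GZ,N)=51/2, d(GZ,R)=25/2, d(GZ,T)=57/2
iteration 3: select N,T (d=9, Q=-189); attach at lengths (7/2, 11/2); label the merged cluster NT
  updated: d(E,NT)=17, d(GZ,NT)=45/2, d(KV,NT)=21, d(NT,R)=25
iteration 4: select GZ,R (d=25/2, Q=-122); attach at lengths (25/3, 25/6); label the merged cluster GRZ
  updated: d(E,GRZ)=35/4, d(GRZ,KV)=89/4, d(GRZ,NT)=35/2
iteration 5: select E,GRZ (d=35/4, Q=-313/4); attach at lengths (65/16, 75/16); label the merged cluster EGRZ
  updated: d(EGRZ,KV)=35/2, d(EGRZ,NT)=103/8
iteration 6: select EGRZ,KV (d=35/2, Q=-411/8); attach at lengths (75/16, 205/16); label the merged cluster EGKRVZ
  updated: d(EGKRVZ,NT)=131/16
iteration 7: select EGKRVZ,NT (d=131/16); attach at lengths (131/32, 131/32); label the merged cluster EGKNRTVZ
final tree: (((E:65/16,((G:87/10,Z:3/10):25/3,R:25/6):75/16):75/16,(K:35/4,V:-31/4):205/16):131/32,(N:7/2,T:11/2):131/32)
total length: 1055/16

1055/16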